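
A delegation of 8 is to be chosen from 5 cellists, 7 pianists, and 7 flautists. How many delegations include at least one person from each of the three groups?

Total 8-person selections from all 19: C(19,8) = 75582.
Selections missing a whole group: no cellists → C(14,8) = 3003; no pianists → C(12,8) = 495; no flautists → C(12,8) = 495.
Add back selections omitting two groups (i.e. drawn from a single group): C(5,8) + C(7,8) + C(7,8) = 0.
By inclusion–exclusion: 75582 − 3993 + 0 = 71589.

71589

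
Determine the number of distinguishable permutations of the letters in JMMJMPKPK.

7560

Letter multiplicities in JMMJMPKPK: J×2, K×2, M×3, P×2.
So there are 9! / (3!·2!·2!·2!) = 7560 distinguishable arrangements.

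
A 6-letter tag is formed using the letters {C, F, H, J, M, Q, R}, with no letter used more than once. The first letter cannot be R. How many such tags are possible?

The first letter has 7−1 = 6 choices (anything except R).
The remaining 5 letters are filled from the other 6 symbols without repetition: 6 × 5 × 4 × 3 × 2 = 720.
Total: 6 × 720 = 4320.

4320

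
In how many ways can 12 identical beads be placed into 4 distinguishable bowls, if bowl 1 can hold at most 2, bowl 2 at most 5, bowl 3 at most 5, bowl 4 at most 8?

89

Ignoring the caps, the number of non-negative solutions to x_1+…+x_4 = 12 is C(15,3) = 455.
Subtract solutions that violate a single cap (substitute x_i' = x_i − (cap_i+1)): x_1 ≥ 3 gives C(12,3) = 220; x_2 ≥ 6 gives C(9,3) = 84; x_3 ≥ 6 gives C(9,3) = 84; x_4 ≥ 9 gives C(6,3) = 20. Together 408.
Add back pairs where two caps are both exceeded: 20 + 20 + 1 + 1 + 0 + 0 = 42.
By inclusion–exclusion the count is 455 − 408 + 42 = 89.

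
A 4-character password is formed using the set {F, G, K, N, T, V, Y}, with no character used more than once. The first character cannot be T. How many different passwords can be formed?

The first character has 7−1 = 6 choices (anything except T).
The remaining 3 characters are filled from the other 6 symbols without repetition: 6 × 5 × 4 = 120.
Total: 6 × 120 = 720.

720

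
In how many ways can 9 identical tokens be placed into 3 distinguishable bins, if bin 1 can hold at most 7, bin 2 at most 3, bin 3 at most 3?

13

Without the upper bounds there are C(11,2) = 55 ways to split 9 among 3 bins.
Subtract solutions that violate a single cap (substitute x_i' = x_i − (cap_i+1)): x_1 ≥ 8 gives C(3,2) = 3; x_2 ≥ 4 gives C(7,2) = 21; x_3 ≥ 4 gives C(7,2) = 21. Together 45.
Add back pairs where two caps are both exceeded: 0 + 0 + 3 = 3.
By inclusion–exclusion the count is 55 − 45 + 3 = 13.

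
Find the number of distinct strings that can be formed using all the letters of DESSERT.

DESSERT has 7 letters with E appearing twice and S appearing twice.
So there are 7! / (2!·2!) = 1260 distinguishable arrangements.

1260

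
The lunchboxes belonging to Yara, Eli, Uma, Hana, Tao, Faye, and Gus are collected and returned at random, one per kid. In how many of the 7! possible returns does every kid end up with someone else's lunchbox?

1854

Count assignments avoiding every fixed point. For any j of the 7 kids fixed to their own lunchbox, the other 7−j can be arranged in (7−j)! ways.
By inclusion–exclusion this is Σ_{j=0}^{7} (−1)^j C(7,j)·(7−j)!.
Computing: 5040 − 5040 + 2520 − 840 + 210 − 42 + 7 − 1 = 1854.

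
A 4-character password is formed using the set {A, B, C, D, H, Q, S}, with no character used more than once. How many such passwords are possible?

840

This is a permutation of 4 out of 7: P(7,4) = 7!/3!.
7 × 6 × 5 × 4 = 840.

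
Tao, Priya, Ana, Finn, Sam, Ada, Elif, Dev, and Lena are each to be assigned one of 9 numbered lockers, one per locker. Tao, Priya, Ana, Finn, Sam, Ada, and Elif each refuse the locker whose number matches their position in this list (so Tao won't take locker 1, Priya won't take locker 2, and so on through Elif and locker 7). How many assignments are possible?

165016

Let Aᵢ (for 1 ≤ i ≤ 7) be the placements that put person i in their forbidden locker. Any j of these fix j positions, leaving (9−j)! ways to fill the rest, and there are C(7,j) ways to pick which j.
By inclusion–exclusion, the number of valid placements is Σ_{j=0}^{7} (−1)^j C(7,j)·(9−j)!.
Computing: 362880 − 282240 + 105840 − 25200 + 4200 − 504 + 42 − 2 = 165016.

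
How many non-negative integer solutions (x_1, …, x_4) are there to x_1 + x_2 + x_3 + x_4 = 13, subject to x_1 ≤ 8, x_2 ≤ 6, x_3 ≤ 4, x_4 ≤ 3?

106

By stars and bars, unrestricted non-negative solutions to x_1+…+x_4 = 13 number C(13+3,3) = 560.
Subtract solutions that violate a single cap (substitute x_i' = x_i − (cap_i+1)): x_1 ≥ 9 gives C(7,3) = 35; x_2 ≥ 7 gives C(9,3) = 84; x_3 ≥ 5 gives C(11,3) = 165; x_4 ≥ 4 gives C(12,3) = 220. Together 504.
Add back pairs where two caps are both exceeded: 0 + 0 + 1 + 4 + 10 + 35 = 50.
By inclusion–exclusion the count is 560 − 504 + 50 = 106.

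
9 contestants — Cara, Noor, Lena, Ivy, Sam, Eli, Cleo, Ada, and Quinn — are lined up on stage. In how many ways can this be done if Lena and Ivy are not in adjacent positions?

282240

Of the 9! = 362880 arrangements, those with Lena and Ivy adjacent number 2 × 8! = 80640 (treat the pair as a block with 2 internal orders).
So 362880 − 80640 = 282240 arrangements keep them apart.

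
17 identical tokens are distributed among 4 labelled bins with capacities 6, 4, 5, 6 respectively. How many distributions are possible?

By stars and bars, unrestricted non-negative solutions to x_1+…+x_4 = 17 number C(17+3,3) = 1140.
Subtract solutions that violate a single cap (substitute x_i' = x_i − (cap_i+1)): x_1 ≥ 7 gives C(13,3) = 286; x_2 ≥ 5 gives C(15,3) = 455; x_3 ≥ 6 gives C(14,3) = 364; x_4 ≥ 7 gives C(13,3) = 286. Together 1391.
Add back pairs where two caps are both exceeded: 56 + 35 + 20 + 84 + 56 + 35 = 286.
By inclusion–exclusion the count is 1140 − 1391 + 286 = 35.

35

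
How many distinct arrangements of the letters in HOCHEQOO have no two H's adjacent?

2520

Total arrangements of HOCHEQOO: 8!/(3!·2!) = 3360.
If the two H's are adjacent, glue them into one block, leaving 7 items to arrange: (7)!/(3!) = 840 ways.
Hence 3360 − 840 = 2520.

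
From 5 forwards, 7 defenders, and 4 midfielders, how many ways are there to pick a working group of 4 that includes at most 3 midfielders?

1819

Split by how many midfielders are chosen (0 through 3).
Sum: C(4,0)·C(12,4) + C(4,1)·C(12,3) + C(4,2)·C(12,2) + C(4,3)·C(12,1) = 495 + 880 + 396 + 48 = 1819.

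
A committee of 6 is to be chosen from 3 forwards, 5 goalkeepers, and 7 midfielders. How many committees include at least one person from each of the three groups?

3850

With no constraint there are C(15,6) = 5005 possible selections.
Subtract selections that omit an entire group: no forwards → C(12,6) = 924; no goalkeepers → C(10,6) = 210; no midfielders → C(8,6) = 28.
Add back selections omitting two groups (i.e. drawn from a single group): C(3,6) + C(5,6) + C(7,6) = 7.
By inclusion–exclusion: 5005 − 1162 + 7 = 3850.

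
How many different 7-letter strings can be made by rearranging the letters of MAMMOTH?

840

The 7 letters of MAMMOTH have repeats: M appearing 3 times.
So there are 7! / (3!) = 840 distinguishable arrangements.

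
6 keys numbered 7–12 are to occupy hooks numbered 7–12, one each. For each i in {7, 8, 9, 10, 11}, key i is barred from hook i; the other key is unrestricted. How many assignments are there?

Let Aᵢ (for 7 ≤ i ≤ 11) be the placements that put key i in its forbidden hook. Any j of these fix j positions, leaving (6−j)! ways to fill the rest, and there are C(5,j) ways to pick which j.
By inclusion–exclusion, the number of valid placements is Σ_{j=0}^{5} (−1)^j C(5,j)·(6−j)!.
Computing: 720 − 600 + 240 − 60 + 10 − 1 = 309.

309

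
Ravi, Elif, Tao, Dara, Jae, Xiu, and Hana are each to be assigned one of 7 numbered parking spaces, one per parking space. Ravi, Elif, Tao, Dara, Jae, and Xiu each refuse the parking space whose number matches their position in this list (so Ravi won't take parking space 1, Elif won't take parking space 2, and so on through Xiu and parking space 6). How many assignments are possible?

2119

Let Aᵢ (for 1 ≤ i ≤ 6) be the placements that put person i in their forbidden parking space. Any j of these fix j positions, leaving (7−j)! ways to fill the rest, and there are C(6,j) ways to pick which j.
By inclusion–exclusion, the number of valid placements is Σ_{j=0}^{6} (−1)^j C(6,j)·(7−j)!.
Computing: 5040 − 4320 + 1800 − 480 + 90 − 12 + 1 = 2119.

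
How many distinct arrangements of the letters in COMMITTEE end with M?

With the last slot taken by M, it remains to arrange the other 8 letters (COMITTEE).
Those 8 letters have E appearing twice and T appearing twice, giving (8)!/(2!·2!) = 10080.

10080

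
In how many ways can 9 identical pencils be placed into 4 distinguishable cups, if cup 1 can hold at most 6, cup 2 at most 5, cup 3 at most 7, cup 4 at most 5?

166

By stars and bars, unrestricted non-negative solutions to x_1+…+x_4 = 9 number C(9+3,3) = 220.
Subtract solutions that violate a single cap (substitute x_i' = x_i − (cap_i+1)): x_1 ≥ 7 gives C(5,3) = 10; x_2 ≥ 6 gives C(6,3) = 20; x_3 ≥ 8 gives C(4,3) = 4; x_4 ≥ 6 gives C(6,3) = 20. Together 54.
No two caps can be exceeded simultaneously, so the pair terms are all 0.
By inclusion–exclusion the count is 220 − 54 + 0 = 166.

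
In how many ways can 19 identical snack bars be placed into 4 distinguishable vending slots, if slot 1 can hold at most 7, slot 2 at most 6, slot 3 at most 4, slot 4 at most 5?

Without the upper bounds there are C(22,3) = 1540 ways to split 19 among 4 vending slots.
Subtract solutions that violate a single cap (substitute x_i' = x_i − (cap_i+1)): x_1 ≥ 8 gives C(14,3) = 364; x_2 ≥ 7 gives C(15,3) = 455; x_3 ≥ 5 gives C(17,3) = 680; x_4 ≥ 6 gives C(16,3) = 560. Together 2059.
Add back pairs where two caps are both exceeded: 35 + 84 + 56 + 120 + 84 + 165 = 544.
Subtract triples: 0 + 0 + 1 + 4 = 5.
By inclusion–exclusion the count is 1540 − 2059 + 544 − 5 = 20.

20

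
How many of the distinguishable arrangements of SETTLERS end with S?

With the last slot taken by S, it remains to arrange the other 7 letters (ETTLERS).
Those 7 letters have E appearing twice and T appearing twice, giving (7)!/(2!·2!) = 1260.

1260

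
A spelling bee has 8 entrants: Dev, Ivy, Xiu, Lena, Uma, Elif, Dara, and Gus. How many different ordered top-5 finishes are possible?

6720

There are 8 choices for 1st place, 7 for 2nd, and so on down to 4 for position 5.
That gives 8 × 7 × 6 × 5 × 4 = 6720.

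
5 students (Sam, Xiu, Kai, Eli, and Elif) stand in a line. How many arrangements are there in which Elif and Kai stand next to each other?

48

Glue Elif and Kai into one block (2 internal orders), leaving 4 units to arrange in a row.
That gives 2 × 4! = 2 × 24 = 48.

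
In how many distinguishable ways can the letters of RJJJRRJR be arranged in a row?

Letter multiplicities in RJJJRRJR: J×4, R×4.
So there are 8! / (4!·4!) = 70 distinguishable arrangements.

70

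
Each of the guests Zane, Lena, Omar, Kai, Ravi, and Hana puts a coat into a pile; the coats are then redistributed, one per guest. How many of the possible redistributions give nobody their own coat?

265

This is the derangement count D_6: permutations of 6 items with no fixed point.
By inclusion–exclusion this is Σ_{j=0}^{6} (−1)^j C(6,j)·(6−j)!.
Computing: 720 − 720 + 360 − 120 + 30 − 6 + 1 = 265.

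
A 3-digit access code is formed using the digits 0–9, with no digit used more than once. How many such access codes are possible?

With no repetition, fill the 3 digits in order: 10 choices, then 9, down to 8.
That product is 10 × 9 × 8 = 720.

720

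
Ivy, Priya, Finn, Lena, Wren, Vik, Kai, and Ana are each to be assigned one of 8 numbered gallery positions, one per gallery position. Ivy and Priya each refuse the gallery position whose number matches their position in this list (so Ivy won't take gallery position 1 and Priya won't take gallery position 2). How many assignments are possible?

30960

Let Aᵢ (for i ∈ {1, 2}) be the placements that put person i in their forbidden gallery position. Any j of these fix j positions, leaving (8−j)! ways to fill the rest, and there are C(2,j) ways to pick which j.
By inclusion–exclusion, the number of valid placements is Σ_{j=0}^{2} (−1)^j C(2,j)·(8−j)!.
Computing: 40320 − 10080 + 720 = 30960.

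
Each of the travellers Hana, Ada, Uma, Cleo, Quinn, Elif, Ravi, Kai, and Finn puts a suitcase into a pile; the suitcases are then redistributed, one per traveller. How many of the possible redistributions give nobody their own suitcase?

133496

Let Aᵢ be the assignments in which traveller i gets their own suitcase. We want the size of the complement of A₁∪…∪A_9.
By inclusion–exclusion this is Σ_{j=0}^{9} (−1)^j C(9,j)·(9−j)!.
Computing: 362880 − 362880 + 181440 − 60480 + 15120 − 3024 + 504 − 72 + 9 − 1 = 133496.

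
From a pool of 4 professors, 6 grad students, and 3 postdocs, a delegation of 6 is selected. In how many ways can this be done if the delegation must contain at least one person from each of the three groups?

Unrestricted: C(13,6) = 1716 ways to pick any 6 of the 13.
Subtract selections that omit an entire group: no professors → C(9,6) = 84; no grad students → C(7,6) = 7; no postdocs → C(10,6) = 210.
Add back selections omitting two groups (i.e. drawn from a single group): C(4,6) + C(6,6) + C(3,6) = 1.
By inclusion–exclusion: 1716 − 301 + 1 = 1416.

1416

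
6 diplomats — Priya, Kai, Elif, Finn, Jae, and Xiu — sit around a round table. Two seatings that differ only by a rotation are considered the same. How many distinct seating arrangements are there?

120

Fix one person's seat to break rotational symmetry; the remaining 5 people can be arranged in (5)! = 120 ways.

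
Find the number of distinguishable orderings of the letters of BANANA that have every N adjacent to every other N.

Treat the 2 copies of N as a single block. The multiset to arrange is then {NN, A, A, A, B}, 5 items in all.
That gives (5)!/(3!) = 20 arrangements.

20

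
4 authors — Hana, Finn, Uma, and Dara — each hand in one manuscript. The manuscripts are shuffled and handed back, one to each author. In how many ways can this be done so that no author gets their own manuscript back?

9

Let Aᵢ be the assignments in which author i gets their own manuscript. We want the size of the complement of A₁∪…∪A_4.
By inclusion–exclusion this is Σ_{j=0}^{4} (−1)^j C(4,j)·(4−j)!.
Computing: 24 − 24 + 12 − 4 + 1 = 9.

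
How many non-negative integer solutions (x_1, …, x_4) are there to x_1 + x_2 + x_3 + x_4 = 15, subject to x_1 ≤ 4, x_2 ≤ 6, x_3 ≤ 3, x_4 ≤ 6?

Without the upper bounds there are C(18,3) = 816 ways to split 15 among 4 variables.
Subtract solutions that violate a single cap (substitute x_i' = x_i − (cap_i+1)): x_1 ≥ 5 gives C(13,3) = 286; x_2 ≥ 7 gives C(11,3) = 165; x_3 ≥ 4 gives C(14,3) = 364; x_4 ≥ 7 gives C(11,3) = 165. Together 980.
Add back pairs where two caps are both exceeded: 20 + 84 + 20 + 35 + 4 + 35 = 198.
By inclusion–exclusion the count is 816 − 980 + 198 = 34.

34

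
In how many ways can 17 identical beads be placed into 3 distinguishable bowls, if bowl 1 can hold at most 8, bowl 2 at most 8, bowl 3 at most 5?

Without the upper bounds there are C(19,2) = 171 ways to split 17 among 3 bowls.
Subtract solutions that violate a single cap (substitute x_i' = x_i − (cap_i+1)): x_1 ≥ 9 gives C(10,2) = 45; x_2 ≥ 9 gives C(10,2) = 45; x_3 ≥ 6 gives C(13,2) = 78. Together 168.
Add back pairs where two caps are both exceeded: 0 + 6 + 6 = 12.
By inclusion–exclusion the count is 171 − 168 + 12 = 15.

15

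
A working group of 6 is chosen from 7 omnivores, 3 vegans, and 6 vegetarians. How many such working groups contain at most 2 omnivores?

Split by how many omnivores are chosen (0 through 2).
Sum: C(7,0)·C(9,6) + C(7,1)·C(9,5) + C(7,2)·C(9,4) = 84 + 882 + 2646 = 3612.

3612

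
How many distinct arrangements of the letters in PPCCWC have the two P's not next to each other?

40

There are 6!/(3!·2!) = 60 arrangements of PPCCWC in total.
Arrangements with the P's together: treat PP as one letter, giving (5)!/(3!) = 20.
Subtracting, 60 − 20 = 40 arrangements keep the P's apart.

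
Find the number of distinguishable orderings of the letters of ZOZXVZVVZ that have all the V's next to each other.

Treat the 3 copies of V as a single block. The multiset to arrange is then {VVV, O, X, Z, Z, Z, Z}, 7 items in all.
That gives (7)!/(4!) = 210 arrangements.

210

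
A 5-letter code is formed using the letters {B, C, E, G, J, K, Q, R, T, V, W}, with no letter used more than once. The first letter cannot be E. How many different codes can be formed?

The first letter has 11−1 = 10 choices (anything except E).
The remaining 4 letters are filled from the other 10 symbols without repetition: 10 × 9 × 8 × 7 = 5040.
Total: 10 × 5040 = 50400.

50400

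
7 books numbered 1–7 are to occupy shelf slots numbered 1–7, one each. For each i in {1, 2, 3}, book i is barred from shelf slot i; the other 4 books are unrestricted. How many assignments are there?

Let Aᵢ (for i ∈ {1, 2, 3}) be the placements that put book i in its forbidden shelf slot. Any j of these fix j positions, leaving (7−j)! ways to fill the rest, and there are C(3,j) ways to pick which j.
By inclusion–exclusion, the number of valid placements is Σ_{j=0}^{3} (−1)^j C(3,j)·(7−j)!.
Computing: 5040 − 2160 + 360 − 24 = 3216.

3216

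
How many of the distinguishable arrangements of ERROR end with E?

With the last slot taken by E, it remains to arrange the other 4 letters (RROR).
Those 4 letters have R appearing 3 times, giving (4)!/(3!) = 4.

4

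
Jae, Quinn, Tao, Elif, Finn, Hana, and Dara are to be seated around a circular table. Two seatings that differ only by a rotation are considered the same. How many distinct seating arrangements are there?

Seat Jae anywhere (absorbing the rotational symmetry), then permute the other 6: (6)! = 720.

720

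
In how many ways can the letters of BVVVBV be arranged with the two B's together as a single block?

5

Treat the 2 copies of B as a single block. The multiset to arrange is then {BB, V, V, V, V}, 5 items in all.
That gives (5)!/(4!) = 5 arrangements.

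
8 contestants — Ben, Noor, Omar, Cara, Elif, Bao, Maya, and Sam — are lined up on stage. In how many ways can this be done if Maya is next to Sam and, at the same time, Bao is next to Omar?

2880

Treat {Maya,Sam} as one block (2 orders) and {Bao,Omar} as another (2 orders).
That leaves 6 units to arrange: 2 × 2 × 6! = 4 × 720 = 2880.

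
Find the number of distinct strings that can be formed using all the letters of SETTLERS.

Letter multiplicities in SETTLERS: E×2, L×1, R×1, S×2, T×2.
The number of distinct arrangements is 8!/(2!·2!·2!) = 40320/8 = 5040.

5040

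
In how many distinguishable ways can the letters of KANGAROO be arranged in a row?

10080

Letter multiplicities in KANGAROO: A×2, G×1, K×1, N×1, O×2, R×1.
Dividing 8! = 40320 by 2!·2! = 4 for the repeated letters gives 10080.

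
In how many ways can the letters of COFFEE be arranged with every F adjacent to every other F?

Treat the 2 copies of F as a single block. The multiset to arrange is then {FF, C, E, E, O}, 5 items in all.
That gives (5)!/(2!) = 60 arrangements.

60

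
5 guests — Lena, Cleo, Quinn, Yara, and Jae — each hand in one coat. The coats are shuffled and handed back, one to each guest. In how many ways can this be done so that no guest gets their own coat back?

44

Let Aᵢ be the assignments in which guest i gets their own coat. We want the size of the complement of A₁∪…∪A_5.
By inclusion–exclusion this is Σ_{j=0}^{5} (−1)^j C(5,j)·(5−j)!.
Computing: 120 − 120 + 60 − 20 + 5 − 1 = 44.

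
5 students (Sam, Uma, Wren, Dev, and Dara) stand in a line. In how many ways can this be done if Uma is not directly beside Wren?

Of the 5! = 120 arrangements, those with Uma and Wren adjacent number 2 × 4! = 48 (treat the pair as a block with 2 internal orders).
So 120 − 48 = 72 arrangements keep them apart.

72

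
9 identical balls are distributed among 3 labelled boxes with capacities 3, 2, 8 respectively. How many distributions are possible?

By stars and bars, unrestricted non-negative solutions to x_1+…+x_3 = 9 number C(9+2,2) = 55.
Subtract solutions that violate a single cap (substitute x_i' = x_i − (cap_i+1)): x_1 ≥ 4 gives C(7,2) = 21; x_2 ≥ 3 gives C(8,2) = 28; x_3 ≥ 9 gives C(2,2) = 1. Together 50.
Add back pairs where two caps are both exceeded: 6 + 0 + 0 = 6.
By inclusion–exclusion the count is 55 − 50 + 6 = 11.

11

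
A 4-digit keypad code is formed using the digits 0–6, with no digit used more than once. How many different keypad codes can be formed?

Choose and order 4 of the 7 symbols: the first digit has 7 options, the next 6, then 5, 4.
That product is 7 × 6 × 5 × 4 = 840.

840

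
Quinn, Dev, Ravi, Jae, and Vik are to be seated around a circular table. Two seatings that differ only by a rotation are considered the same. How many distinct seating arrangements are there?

Around a circle, 5 distinct people have 5!/5 = (4)! = 24 rotationally distinct seatings.

24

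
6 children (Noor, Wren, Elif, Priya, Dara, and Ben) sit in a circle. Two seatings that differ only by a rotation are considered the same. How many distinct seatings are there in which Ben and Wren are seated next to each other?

Treat {Ben, Wren} as one unit (2 internal orders) and seat the resulting 5 units around the table: (4)! circular arrangements.
So 2 × (4)! = 2 × 24 = 48.

48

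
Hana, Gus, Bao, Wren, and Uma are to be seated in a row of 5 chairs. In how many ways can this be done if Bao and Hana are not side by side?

There are 5! = 120 arrangements in all. If Bao and Hana are adjacent, merging them into one block gives 2·(4)! = 48 arrangements.
Complementary counting: 120 − 48 = 72.

72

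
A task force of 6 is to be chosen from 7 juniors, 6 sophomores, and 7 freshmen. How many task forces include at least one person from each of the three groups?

32340

Total 6-person selections from all 20: C(20,6) = 38760.
Subtract selections that omit an entire group: no juniors → C(13,6) = 1716; no sophomores → C(14,6) = 3003; no freshmen → C(13,6) = 1716.
Add back selections omitting two groups (i.e. drawn from a single group): C(7,6) + C(6,6) + C(7,6) = 15.
By inclusion–exclusion: 38760 − 6435 + 15 = 32340.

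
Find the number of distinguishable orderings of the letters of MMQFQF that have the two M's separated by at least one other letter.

Total arrangements of MMQFQF: 6!/(2!·2!·2!) = 90.
Arrangements with the M's together: treat MM as one letter, giving (5)!/(2!·2!) = 30.
Subtracting, 90 − 30 = 60 arrangements keep the M's apart.

60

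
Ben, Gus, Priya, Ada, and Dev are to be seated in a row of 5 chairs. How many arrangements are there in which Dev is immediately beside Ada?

Treat {Dev, Ada} as a single unit. There are 4 units to order, and the pair itself can be ordered 2 ways.
So the count is 2·(4)! = 48.

48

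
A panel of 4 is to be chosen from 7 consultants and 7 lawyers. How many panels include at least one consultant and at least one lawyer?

931

Total 4-person selections from all 14: C(14,4) = 1001.
Selections missing a whole group: no consultants → C(7,4) = 35; no lawyers → C(7,4) = 35.
Both groups omitted at once is impossible, so 1001 − 70 = 931.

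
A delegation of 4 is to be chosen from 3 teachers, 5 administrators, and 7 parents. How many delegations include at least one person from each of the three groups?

With no constraint there are C(15,4) = 1365 possible selections.
Subtract selections that omit an entire group: no teachers → C(12,4) = 495; no administrators → C(10,4) = 210; no parents → C(8,4) = 70.
Add back selections omitting two groups (i.e. drawn from a single group): C(3,4) + C(5,4) + C(7,4) = 40.
By inclusion–exclusion: 1365 − 775 + 40 = 630.

630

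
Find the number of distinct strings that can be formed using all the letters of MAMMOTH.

The 7 letters of MAMMOTH have repeats: M appearing 3 times.
Dividing 7! = 5040 by 3! = 6 for the repeated letters gives 840.

840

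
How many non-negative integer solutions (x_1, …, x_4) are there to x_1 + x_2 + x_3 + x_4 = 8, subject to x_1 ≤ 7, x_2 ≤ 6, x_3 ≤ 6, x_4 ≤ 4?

Ignoring the caps, the number of non-negative solutions to x_1+…+x_4 = 8 is C(11,3) = 165.
Subtract solutions that violate a single cap (substitute x_i' = x_i − (cap_i+1)): x_1 ≥ 8 gives C(3,3) = 1; x_2 ≥ 7 gives C(4,3) = 4; x_3 ≥ 7 gives C(4,3) = 4; x_4 ≥ 5 gives C(6,3) = 20. Together 29.
No two caps can be exceeded simultaneously, so the pair terms are all 0.
By inclusion–exclusion the count is 165 − 29 + 0 = 136.

136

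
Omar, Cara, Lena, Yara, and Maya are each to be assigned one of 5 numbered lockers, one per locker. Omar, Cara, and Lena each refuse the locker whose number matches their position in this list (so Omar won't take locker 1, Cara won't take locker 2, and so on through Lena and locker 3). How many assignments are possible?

64

Let Aᵢ (for i ∈ {1, 2, 3}) be the placements that put person i in their forbidden locker. Any j of these fix j positions, leaving (5−j)! ways to fill the rest, and there are C(3,j) ways to pick which j.
By inclusion–exclusion, the number of valid placements is Σ_{j=0}^{3} (−1)^j C(3,j)·(5−j)!.
Computing: 120 − 72 + 18 − 2 = 64.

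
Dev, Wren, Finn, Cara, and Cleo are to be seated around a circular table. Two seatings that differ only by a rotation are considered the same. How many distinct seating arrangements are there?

Seat Dev anywhere (absorbing the rotational symmetry), then permute the other 4: (4)! = 24.

24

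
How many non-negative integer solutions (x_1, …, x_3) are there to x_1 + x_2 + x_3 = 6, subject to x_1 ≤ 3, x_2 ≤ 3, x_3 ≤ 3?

10

By stars and bars, unrestricted non-negative solutions to x_1+…+x_3 = 6 number C(6+2,2) = 28.
Subtract solutions that violate a single cap (substitute x_i' = x_i − (cap_i+1)): x_1 ≥ 4 gives C(4,2) = 6; x_2 ≥ 4 gives C(4,2) = 6; x_3 ≥ 4 gives C(4,2) = 6. Together 18.
No two caps can be exceeded simultaneously, so the pair terms are all 0.
By inclusion–exclusion the count is 28 − 18 + 0 = 10.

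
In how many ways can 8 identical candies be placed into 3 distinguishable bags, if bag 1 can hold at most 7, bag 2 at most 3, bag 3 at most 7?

Ignoring the caps, the number of non-negative solutions to x_1+…+x_3 = 8 is C(10,2) = 45.
Subtract solutions that violate a single cap (substitute x_i' = x_i − (cap_i+1)): x_1 ≥ 8 gives C(2,2) = 1; x_2 ≥ 4 gives C(6,2) = 15; x_3 ≥ 8 gives C(2,2) = 1. Together 17.
No two caps can be exceeded simultaneously, so the pair terms are all 0.
By inclusion–exclusion the count is 45 − 17 + 0 = 28.

28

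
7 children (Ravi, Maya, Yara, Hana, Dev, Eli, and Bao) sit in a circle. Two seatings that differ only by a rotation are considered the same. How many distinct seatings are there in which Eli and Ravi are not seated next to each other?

Without the restriction there are (6)! = 720 seatings.
Those with Eli next to Ravi: fuse the pair into one unit and seat 6 units around a circle — 2·(5)! = 240.
Subtracting, 720 − 240 = 480.

480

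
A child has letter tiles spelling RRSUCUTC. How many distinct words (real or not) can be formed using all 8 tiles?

RRSUCUTC has 8 letters with C appearing twice, R appearing twice, and U appearing twice.
The number of distinct arrangements is 8!/(2!·2!·2!) = 40320/8 = 5040.

5040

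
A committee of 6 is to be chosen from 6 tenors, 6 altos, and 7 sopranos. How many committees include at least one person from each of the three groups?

Unrestricted: C(19,6) = 27132 ways to pick any 6 of the 19.
Subtract selections that omit an entire group: no tenors → C(13,6) = 1716; no altos → C(13,6) = 1716; no sopranos → C(12,6) = 924.
Add back selections omitting two groups (i.e. drawn from a single group): C(6,6) + C(6,6) + C(7,6) = 9.
By inclusion–exclusion: 27132 − 4356 + 9 = 22785.

22785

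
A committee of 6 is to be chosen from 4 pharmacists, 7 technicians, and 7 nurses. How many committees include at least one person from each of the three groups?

With no constraint there are C(18,6) = 18564 possible selections.
Selections missing a whole group: no pharmacists → C(14,6) = 3003; no technicians → C(11,6) = 462; no nurses → C(11,6) = 462.
Add back selections omitting two groups (i.e. drawn from a single group): C(4,6) + C(7,6) + C(7,6) = 14.
By inclusion–exclusion: 18564 − 3927 + 14 = 14651.

14651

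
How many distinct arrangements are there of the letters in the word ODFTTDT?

The 7 letters of ODFTTDT have repeats: D appearing twice and T appearing 3 times.
The number of distinct arrangements is 7!/(3!·2!) = 5040/12 = 420.

420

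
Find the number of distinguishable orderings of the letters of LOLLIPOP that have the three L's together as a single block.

180

Treat the 3 copies of L as a single block. The multiset to arrange is then {LLL, I, O, O, P, P}, 6 items in all.
That gives (6)!/(2!·2!) = 180 arrangements.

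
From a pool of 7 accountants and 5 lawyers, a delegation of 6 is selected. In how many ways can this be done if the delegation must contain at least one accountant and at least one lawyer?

Unrestricted: C(12,6) = 924 ways to pick any 6 of the 12.
Subtract selections that omit an entire group: no accountants → C(5,6) = 0; no lawyers → C(7,6) = 7.
Both groups omitted at once is impossible, so 924 − 7 = 917.

917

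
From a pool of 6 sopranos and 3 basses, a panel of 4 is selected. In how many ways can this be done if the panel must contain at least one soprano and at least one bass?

Total 4-person selections from all 9: C(9,4) = 126.
Selections missing a whole group: no sopranos → C(3,4) = 0; no basses → C(6,4) = 15.
Both groups omitted at once is impossible, so 126 − 15 = 111.

111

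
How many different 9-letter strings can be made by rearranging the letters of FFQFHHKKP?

FFQFHHKKP has 9 letters with F appearing 3 times, H appearing twice, and K appearing twice.
The number of distinct arrangements is 9!/(3!·2!·2!) = 362880/24 = 15120.

15120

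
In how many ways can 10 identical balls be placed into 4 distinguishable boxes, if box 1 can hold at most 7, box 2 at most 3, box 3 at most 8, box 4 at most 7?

178

By stars and bars, unrestricted non-negative solutions to x_1+…+x_4 = 10 number C(10+3,3) = 286.
Subtract solutions that violate a single cap (substitute x_i' = x_i − (cap_i+1)): x_1 ≥ 8 gives C(5,3) = 10; x_2 ≥ 4 gives C(9,3) = 84; x_3 ≥ 9 gives C(4,3) = 4; x_4 ≥ 8 gives C(5,3) = 10. Together 108.
No two caps can be exceeded simultaneously, so the pair terms are all 0.
By inclusion–exclusion the count is 286 − 108 + 0 = 178.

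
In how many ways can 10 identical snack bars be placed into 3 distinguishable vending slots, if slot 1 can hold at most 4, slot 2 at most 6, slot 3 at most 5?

20

Ignoring the caps, the number of non-negative solutions to x_1+…+x_3 = 10 is C(12,2) = 66.
Subtract solutions that violate a single cap (substitute x_i' = x_i − (cap_i+1)): x_1 ≥ 5 gives C(7,2) = 21; x_2 ≥ 7 gives C(5,2) = 10; x_3 ≥ 6 gives C(6,2) = 15. Together 46.
No two caps can be exceeded simultaneously, so the pair terms are all 0.
By inclusion–exclusion the count is 66 − 46 + 0 = 20.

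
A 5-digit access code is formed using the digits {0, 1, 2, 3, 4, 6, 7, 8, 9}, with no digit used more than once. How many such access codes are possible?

15120

This is a permutation of 5 out of 9: P(9,5) = 9!/4!.
That product is 9 × 8 × 7 × 6 × 5 = 15120.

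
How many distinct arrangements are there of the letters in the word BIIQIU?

BIIQIU has 6 letters with I appearing 3 times.
Dividing 6! = 720 by 3! = 6 for the repeated letters gives 120.

120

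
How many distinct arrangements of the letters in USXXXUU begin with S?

20

Fix S in the first position and arrange the remaining 6 letters.
Those 6 letters have U appearing 3 times and X appearing 3 times, giving (6)!/(3!·3!) = 20.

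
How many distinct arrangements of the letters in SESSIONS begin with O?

Fix O in the first position and arrange the remaining 7 letters.
Those 7 letters have S appearing 4 times, giving (7)!/(4!) = 210.

210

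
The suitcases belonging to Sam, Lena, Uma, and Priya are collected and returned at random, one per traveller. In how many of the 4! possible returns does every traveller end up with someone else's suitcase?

9

This is the derangement count D_4: permutations of 4 items with no fixed point.
By inclusion–exclusion this is Σ_{j=0}^{4} (−1)^j C(4,j)·(4−j)!.
Computing: 24 − 24 + 12 − 4 + 1 = 9.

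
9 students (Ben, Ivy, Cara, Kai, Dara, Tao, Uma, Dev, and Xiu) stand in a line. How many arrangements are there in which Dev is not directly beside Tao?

There are 9! = 362880 arrangements in all. If Dev and Tao are adjacent, merging them into one block gives 2·(8)! = 80640 arrangements.
So 362880 − 80640 = 282240 arrangements keep them apart.

282240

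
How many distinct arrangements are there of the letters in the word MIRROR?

The 6 letters of MIRROR have repeats: R appearing 3 times.
The number of distinct arrangements is 6!/(3!) = 720/6 = 120.

120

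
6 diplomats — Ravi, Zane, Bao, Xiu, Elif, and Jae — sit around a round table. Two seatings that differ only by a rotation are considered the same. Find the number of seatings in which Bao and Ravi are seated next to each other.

Treat {Bao, Ravi} as one unit (2 internal orders) and seat the resulting 5 units around the table: (4)! circular arrangements.
So 2 × (4)! = 2 × 24 = 48.

48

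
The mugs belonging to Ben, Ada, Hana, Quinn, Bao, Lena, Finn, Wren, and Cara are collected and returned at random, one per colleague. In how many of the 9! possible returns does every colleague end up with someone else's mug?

This is the derangement count D_9: permutations of 9 items with no fixed point.
By inclusion–exclusion this is Σ_{j=0}^{9} (−1)^j C(9,j)·(9−j)!.
Computing: 362880 − 362880 + 181440 − 60480 + 15120 − 3024 + 504 − 72 + 9 − 1 = 133496.

133496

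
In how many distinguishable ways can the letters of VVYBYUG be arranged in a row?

The 7 letters of VVYBYUG have repeats: V appearing twice and Y appearing twice.
Dividing 7! = 5040 by 2!·2! = 4 for the repeated letters gives 1260.

1260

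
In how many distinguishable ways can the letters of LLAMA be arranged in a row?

30

The 5 letters of LLAMA have repeats: A appearing twice and L appearing twice.
Dividing 5! = 120 by 2!·2! = 4 for the repeated letters gives 30.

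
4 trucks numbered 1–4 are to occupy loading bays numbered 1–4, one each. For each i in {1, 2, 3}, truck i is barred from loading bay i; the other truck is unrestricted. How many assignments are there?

Let Aᵢ (for i ∈ {1, 2, 3}) be the placements that put truck i in its forbidden loading bay. Any j of these fix j positions, leaving (4−j)! ways to fill the rest, and there are C(3,j) ways to pick which j.
By inclusion–exclusion, the number of valid placements is Σ_{j=0}^{3} (−1)^j C(3,j)·(4−j)!.
Computing: 24 − 18 + 6 − 1 = 11.

11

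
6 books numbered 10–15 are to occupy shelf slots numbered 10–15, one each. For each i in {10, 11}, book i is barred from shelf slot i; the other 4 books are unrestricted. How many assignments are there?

Let Aᵢ (for i ∈ {10, 11}) be the placements that put book i in its forbidden shelf slot. Any j of these fix j positions, leaving (6−j)! ways to fill the rest, and there are C(2,j) ways to pick which j.
By inclusion–exclusion, the number of valid placements is Σ_{j=0}^{2} (−1)^j C(2,j)·(6−j)!.
Computing: 720 − 240 + 24 = 504.

504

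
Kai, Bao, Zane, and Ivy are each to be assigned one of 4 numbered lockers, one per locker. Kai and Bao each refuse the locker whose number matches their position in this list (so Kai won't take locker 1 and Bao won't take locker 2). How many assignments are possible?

14

Let Aᵢ (for i ∈ {1, 2}) be the placements that put person i in their forbidden locker. Any j of these fix j positions, leaving (4−j)! ways to fill the rest, and there are C(2,j) ways to pick which j.
By inclusion–exclusion, the number of valid placements is Σ_{j=0}^{2} (−1)^j C(2,j)·(4−j)!.
Computing: 24 − 12 + 2 = 14.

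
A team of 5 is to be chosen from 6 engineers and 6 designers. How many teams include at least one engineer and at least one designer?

Total 5-person selections from all 12: C(12,5) = 792.
Selections missing a whole group: no engineers → C(6,5) = 6; no designers → C(6,5) = 6.
Both groups omitted at once is impossible, so 792 − 12 = 780.

780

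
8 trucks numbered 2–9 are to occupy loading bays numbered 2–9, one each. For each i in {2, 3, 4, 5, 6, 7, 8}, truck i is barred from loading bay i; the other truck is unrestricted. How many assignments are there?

16687

Let Aᵢ (for 2 ≤ i ≤ 8) be the placements that put truck i in its forbidden loading bay. Any j of these fix j positions, leaving (8−j)! ways to fill the rest, and there are C(7,j) ways to pick which j.
By inclusion–exclusion, the number of valid placements is Σ_{j=0}^{7} (−1)^j C(7,j)·(8−j)!.
Computing: 40320 − 35280 + 15120 − 4200 + 840 − 126 + 14 − 1 = 16687.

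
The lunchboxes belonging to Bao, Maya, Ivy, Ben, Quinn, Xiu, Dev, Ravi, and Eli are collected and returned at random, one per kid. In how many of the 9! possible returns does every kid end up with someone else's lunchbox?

133496

Count assignments avoiding every fixed point. For any j of the 9 kids fixed to their own lunchbox, the other 9−j can be arranged in (9−j)! ways.
By inclusion–exclusion this is Σ_{j=0}^{9} (−1)^j C(9,j)·(9−j)!.
Computing: 362880 − 362880 + 181440 − 60480 + 15120 − 3024 + 504 − 72 + 9 − 1 = 133496.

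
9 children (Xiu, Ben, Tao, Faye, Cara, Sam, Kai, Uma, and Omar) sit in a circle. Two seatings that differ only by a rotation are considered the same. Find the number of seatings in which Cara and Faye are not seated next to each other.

30240

Without the restriction there are (8)! = 40320 seatings.
Those with Cara next to Faye: fuse the pair into one unit and seat 8 units around a circle — 2·(7)! = 10080.
Subtracting, 40320 − 10080 = 30240.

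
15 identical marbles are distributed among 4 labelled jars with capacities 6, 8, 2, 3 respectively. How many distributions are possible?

Ignoring the caps, the number of non-negative solutions to x_1+…+x_4 = 15 is C(18,3) = 816.
Subtract solutions that violate a single cap (substitute x_i' = x_i − (cap_i+1)): x_1 ≥ 7 gives C(11,3) = 165; x_2 ≥ 9 gives C(9,3) = 84; x_3 ≥ 3 gives C(15,3) = 455; x_4 ≥ 4 gives C(14,3) = 364. Together 1068.
Add back pairs where two caps are both exceeded: 0 + 56 + 35 + 20 + 10 + 165 = 286.
Subtract triples: 0 + 0 + 4 + 0 = 4.
By inclusion–exclusion the count is 816 − 1068 + 286 − 4 = 30.

30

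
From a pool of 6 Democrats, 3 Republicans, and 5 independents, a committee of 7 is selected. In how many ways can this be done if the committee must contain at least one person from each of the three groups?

3058

Unrestricted: C(14,7) = 3432 ways to pick any 7 of the 14.
Selections missing a whole group: no Democrats → C(8,7) = 8; no Republicans → C(11,7) = 330; no independents → C(9,7) = 36.
Add back selections omitting two groups (i.e. drawn from a single group): C(6,7) + C(3,7) + C(5,7) = 0.
By inclusion–exclusion: 3432 − 374 + 0 = 3058.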